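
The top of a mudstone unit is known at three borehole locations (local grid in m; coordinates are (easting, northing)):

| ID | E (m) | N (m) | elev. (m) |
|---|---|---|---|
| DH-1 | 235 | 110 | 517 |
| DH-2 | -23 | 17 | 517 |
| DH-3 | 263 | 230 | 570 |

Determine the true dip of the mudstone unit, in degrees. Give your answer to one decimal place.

27.1°

Let the plane be z = a·E + b·N + c.
DH-2−DH-1: −258a − 93b = 0;  DH-3−DH-1: 28a + 120b = 53.
Solving gives a = −0.17383, b = 0.48223.
Gradient magnitude |∇z| = √(a² + b²) = √(0.03022 + 0.23254) = 0.51260.
True dip = arctan(0.51260) = 27.1°, dipping toward SSE (azimuth ≈ 160°).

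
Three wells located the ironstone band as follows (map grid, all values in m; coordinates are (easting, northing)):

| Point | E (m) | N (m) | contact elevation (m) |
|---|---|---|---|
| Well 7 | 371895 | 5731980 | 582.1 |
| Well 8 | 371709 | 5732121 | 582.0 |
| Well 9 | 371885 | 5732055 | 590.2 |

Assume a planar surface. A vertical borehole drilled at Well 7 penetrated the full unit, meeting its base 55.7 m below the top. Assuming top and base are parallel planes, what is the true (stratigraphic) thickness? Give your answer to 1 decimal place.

55.1 m

Let the plane be z = a·E + b·N + c.
Well 8−Well 7: −186a + 141b = −0.1;  Well 9−Well 7: −10a + 75b = 8.1.
Solving gives a = 0.09167, b = 0.12022.
|∇z| = √(a²+b²) = 0.15119, so dip δ = arctan(0.15119) = 8.60°.
True thickness = vertical thickness × cos δ = 55.7 × cos 8.60° = 55.1 m.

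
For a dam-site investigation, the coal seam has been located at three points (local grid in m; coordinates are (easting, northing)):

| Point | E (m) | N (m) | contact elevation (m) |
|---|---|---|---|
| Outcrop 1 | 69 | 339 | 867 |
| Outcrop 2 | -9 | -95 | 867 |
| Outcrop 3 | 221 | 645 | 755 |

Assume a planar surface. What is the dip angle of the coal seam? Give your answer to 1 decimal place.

49.6°

Let the plane be z = a·E + b·N + c.
Outcrop 2−Outcrop 1: −78a − 434b = 0;  Outcrop 3−Outcrop 1: 152a + 306b = −112.
Solving gives a = −1.15458, b = 0.20751.
Gradient magnitude |∇z| = √(a² + b²) = √(1.33306 + 0.04306) = 1.17308.
True dip = arctan(1.17308) = 49.6°, dipping toward E (azimuth ≈ 100°).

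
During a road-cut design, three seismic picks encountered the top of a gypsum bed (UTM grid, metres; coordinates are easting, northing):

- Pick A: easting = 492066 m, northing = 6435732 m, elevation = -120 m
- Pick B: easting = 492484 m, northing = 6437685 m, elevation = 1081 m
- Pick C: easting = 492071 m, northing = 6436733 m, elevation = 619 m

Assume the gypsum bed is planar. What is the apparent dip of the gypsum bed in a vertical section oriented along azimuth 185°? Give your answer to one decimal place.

34.5°

Let the plane be z = a·easting + b·northing + c.
Pick B−Pick A: 418a + 1953b = 1201;  Pick C−Pick A: 5a + 1001b = 739.
Solving gives a = −0.58990, b = 0.74121.
Unit vector along 185° is (sin 185°, cos 185°) = (-0.0872, -0.9962).
Slope in that direction = a·(-0.0872) + b·(-0.9962) = −0.68697.
Apparent dip = arctan|0.68697| = 34.5° (true dip is 43.4°, so apparent ≤ true as expected).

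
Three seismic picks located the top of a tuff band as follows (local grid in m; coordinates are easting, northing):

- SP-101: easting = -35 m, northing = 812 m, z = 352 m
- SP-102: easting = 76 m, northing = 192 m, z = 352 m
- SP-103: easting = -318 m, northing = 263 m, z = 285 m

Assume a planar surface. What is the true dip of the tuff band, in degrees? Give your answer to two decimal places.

Let the plane be z = a·easting + b·northing + c.
SP-102−SP-101: 111a − 620b = 0;  SP-103−SP-101: −283a − 549b = −67.
Solving gives a = 0.17572, b = 0.03146.
Gradient magnitude |∇z| = √(a² + b²) = √(0.03088 + 0.00099) = 0.17851.
True dip = arctan(0.17851) = 10.12°, dipping toward W (azimuth ≈ 260°).

10.12°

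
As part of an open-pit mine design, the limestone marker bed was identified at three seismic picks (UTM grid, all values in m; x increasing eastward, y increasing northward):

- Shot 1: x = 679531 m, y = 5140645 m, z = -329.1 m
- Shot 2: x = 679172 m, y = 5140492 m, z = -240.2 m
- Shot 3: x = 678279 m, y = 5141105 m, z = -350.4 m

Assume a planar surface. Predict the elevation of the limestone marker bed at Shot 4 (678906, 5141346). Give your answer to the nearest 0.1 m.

-496.9 m

Two edge vectors: Shot 1→Shot 2 = (-359, -153, 88.9), Shot 1→Shot 3 = (-1252, 460, -21.3).
Normal n = (Shot 1→Shot 2) × (Shot 1→Shot 3) = (-37635.1, -118949.5, -356696).
So ∂z/∂x = −n_x/n_z = −0.105510294 and ∂z/∂y = −n_y/n_z = −0.333475845.
Intercept c from Shot 1: -329.1 + 71697.52 + 1714280.94 = 1785649.35.
At (678906, 5141346): z = −71631.6 − 1714514.7 + 1785649.35 = -496.9 m.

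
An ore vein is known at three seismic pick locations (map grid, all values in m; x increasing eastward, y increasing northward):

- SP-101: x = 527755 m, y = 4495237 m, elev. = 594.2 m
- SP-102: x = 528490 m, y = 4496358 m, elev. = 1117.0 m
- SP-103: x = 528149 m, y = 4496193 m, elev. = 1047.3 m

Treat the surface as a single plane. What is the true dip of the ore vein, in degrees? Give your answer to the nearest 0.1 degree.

26.0°

Two edge vectors: SP-101→SP-102 = (735, 1121, 522.8), SP-101→SP-103 = (394, 956, 453.1).
Normal n = (SP-101→SP-102) × (SP-101→SP-103) = (8128.3, -127045.3, 260986).
So ∂z/∂x = −n_x/n_z = −0.03114 and ∂z/∂y = −n_y/n_z = 0.48679.
Gradient magnitude |∇z| = √(a² + b²) = √(0.00097 + 0.23696) = 0.48779.
True dip = arctan(0.48779) = 26.0°, dipping toward S (azimuth ≈ 176°).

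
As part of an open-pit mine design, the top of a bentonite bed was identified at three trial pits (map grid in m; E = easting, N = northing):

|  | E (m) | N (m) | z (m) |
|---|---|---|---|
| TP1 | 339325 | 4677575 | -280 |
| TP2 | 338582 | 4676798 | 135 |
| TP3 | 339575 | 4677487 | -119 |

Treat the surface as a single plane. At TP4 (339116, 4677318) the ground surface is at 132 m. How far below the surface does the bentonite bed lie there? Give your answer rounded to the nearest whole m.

Let the plane be z = a·E + b·N + c.
TP2−TP1: −743a − 777b = 415;  TP3−TP1: 250a − 88b = 161.
Solving gives a = 0.34116102, b = −0.86033801.
Then c = -280 − a·339325 − b·4677575 = 3908251.12.
At (339116, 4677318): z_contact = 115693.2 − 4024074.5 + 3908251.12 = -130.2 m.
Depth below ground = 132 − (-130.2) = 262 m.

262 m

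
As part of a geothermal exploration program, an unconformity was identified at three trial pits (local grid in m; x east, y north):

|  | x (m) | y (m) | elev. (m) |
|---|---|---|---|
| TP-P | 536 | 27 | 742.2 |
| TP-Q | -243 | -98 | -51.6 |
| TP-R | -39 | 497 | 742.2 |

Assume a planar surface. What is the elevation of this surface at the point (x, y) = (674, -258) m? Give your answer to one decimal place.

Let the plane be z = a·x + b·y + c.
TP-Q−TP-P: −779a − 125b = −793.8;  TP-R−TP-P: −575a + 470b = 0.
Solving gives a = 0.85178, b = 1.04208.
Then c = 742.2 − a·536 − b·27 = 257.51.
At (674, -258): z = 574.1 − 268.9 + 257.51 = 562.8 m.

562.8 m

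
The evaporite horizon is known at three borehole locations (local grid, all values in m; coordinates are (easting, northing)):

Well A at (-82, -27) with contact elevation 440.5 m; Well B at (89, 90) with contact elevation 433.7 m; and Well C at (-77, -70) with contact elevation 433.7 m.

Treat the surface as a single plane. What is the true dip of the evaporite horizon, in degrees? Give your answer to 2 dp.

Let the plane be z = a·E + b·N + c.
Well B−Well A: 171a + 117b = −6.8;  Well C−Well A: 5a − 43b = −6.8.
Solving gives a = −0.13706, b = 0.14220.
Gradient magnitude |∇z| = √(a² + b²) = √(0.01879 + 0.02022) = 0.19750.
True dip = arctan(0.19750) = 11.17°, dipping toward SE (azimuth ≈ 136°).

11.17°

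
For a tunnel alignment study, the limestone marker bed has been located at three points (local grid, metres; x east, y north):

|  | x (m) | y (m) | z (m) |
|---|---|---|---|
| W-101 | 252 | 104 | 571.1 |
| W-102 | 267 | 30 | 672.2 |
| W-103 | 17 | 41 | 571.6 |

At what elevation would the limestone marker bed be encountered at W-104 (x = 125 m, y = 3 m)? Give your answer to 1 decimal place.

658.2 m

Let the plane be z = a·x + b·y + c.
W-102−W-101: 15a − 74b = 101.1;  W-103−W-101: −235a − 63b = 0.5.
Solving gives a = 0.34537, b = −1.29621.
Then c = 571.1 − a·252 − b·104 = 618.87.
At (125, 3): z = 43.2 − 3.9 + 618.87 = 658.2 m.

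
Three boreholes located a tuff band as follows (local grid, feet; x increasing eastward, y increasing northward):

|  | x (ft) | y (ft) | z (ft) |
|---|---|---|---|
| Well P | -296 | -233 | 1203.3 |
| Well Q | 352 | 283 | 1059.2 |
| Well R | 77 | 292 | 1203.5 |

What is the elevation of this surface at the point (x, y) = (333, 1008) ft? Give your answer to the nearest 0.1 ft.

1333.4 ft

Let the plane be z = a·x + b·y + c.
Well Q−Well P: 648a + 516b = −144.1;  Well R−Well P: 373a + 525b = 0.2.
Solving gives a = −0.512791, b = 0.364707.
Then c = 1203.3 − a·-296 − b·-233 = 1136.49.
At (333, 1008): z = −170.8 + 367.6 + 1136.49 = 1333.4 ft.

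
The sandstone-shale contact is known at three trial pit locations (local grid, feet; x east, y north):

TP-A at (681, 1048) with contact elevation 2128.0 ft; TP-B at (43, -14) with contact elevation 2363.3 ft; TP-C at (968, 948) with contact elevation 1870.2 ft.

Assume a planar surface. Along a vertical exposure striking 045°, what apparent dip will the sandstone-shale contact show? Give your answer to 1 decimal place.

21.0°

Let the plane be z = a·x + b·y + c.
TP-B−TP-A: −638a − 1062b = 235.3;  TP-C−TP-A: 287a − 100b = −257.8.
Solving gives a = −0.80662, b = 0.26301.
Unit vector along 045° is (sin 45°, cos 45°) = (0.7071, 0.7071).
Slope in that direction = a·(0.7071) + b·(0.7071) = −0.38438.
Apparent dip = arctan|0.38438| = 21.0° (true dip is 40.3°, so apparent ≤ true as expected).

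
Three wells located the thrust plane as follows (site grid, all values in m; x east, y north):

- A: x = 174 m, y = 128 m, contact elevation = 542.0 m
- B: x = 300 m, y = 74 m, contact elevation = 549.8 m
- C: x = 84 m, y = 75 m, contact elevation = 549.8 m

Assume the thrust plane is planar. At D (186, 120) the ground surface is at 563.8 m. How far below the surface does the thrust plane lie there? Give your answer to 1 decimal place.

20.6 m

Two edge vectors: A→B = (126, -54, 7.8), A→C = (-90, -53, 7.8).
Normal n = (A→B) × (A→C) = (-7.8, -1684.8, -11538).
So ∂z/∂x = −n_x/n_z = −0.00068 and ∂z/∂y = −n_y/n_z = −0.14602.
Intercept c from A: 542 + 0.12 + 18.69 = 560.81.
At (186, 120): z_contact = −0.13 − 17.52 + 560.81 = 543.16 m.
Depth below ground = 563.8 − 543.16 = 20.6 m.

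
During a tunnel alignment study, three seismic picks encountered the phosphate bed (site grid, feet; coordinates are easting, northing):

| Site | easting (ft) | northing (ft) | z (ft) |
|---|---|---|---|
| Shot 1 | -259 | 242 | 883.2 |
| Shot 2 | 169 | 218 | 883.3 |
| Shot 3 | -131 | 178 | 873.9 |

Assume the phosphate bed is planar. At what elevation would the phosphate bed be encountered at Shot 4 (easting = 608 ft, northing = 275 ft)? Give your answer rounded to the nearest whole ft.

Let the plane be z = a·easting + b·northing + c.
Shot 2−Shot 1: 428a − 24b = 0.1;  Shot 3−Shot 1: 128a − 64b = −9.3.
Solving gives a = 0.00944, b = 0.16419.
Then c = 883.2 − a·-259 − b·242 = 845.91.
At (608, 275): z = 5.7 + 45.2 + 845.91 = 896.8 ft.

897 ft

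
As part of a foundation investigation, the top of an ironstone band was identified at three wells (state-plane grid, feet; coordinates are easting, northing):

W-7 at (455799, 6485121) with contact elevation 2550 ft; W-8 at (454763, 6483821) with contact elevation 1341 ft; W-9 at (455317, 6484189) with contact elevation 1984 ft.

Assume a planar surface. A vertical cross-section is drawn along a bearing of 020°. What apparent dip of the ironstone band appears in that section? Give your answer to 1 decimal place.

Let the plane be z = a·easting + b·northing + c.
W-8−W-7: −1036a − 1300b = −1209;  W-9−W-7: −482a − 932b = −566.
Solving gives a = 1.15352, b = 0.01073.
Unit vector along 020° is (sin 20°, cos 20°) = (0.3420, 0.9397).
Slope in that direction = a·(0.3420) + b·(0.9397) = 0.40461.
Apparent dip = arctan|0.40461| = 22.0° (true dip is 49.1°, so apparent ≤ true as expected).

22.0°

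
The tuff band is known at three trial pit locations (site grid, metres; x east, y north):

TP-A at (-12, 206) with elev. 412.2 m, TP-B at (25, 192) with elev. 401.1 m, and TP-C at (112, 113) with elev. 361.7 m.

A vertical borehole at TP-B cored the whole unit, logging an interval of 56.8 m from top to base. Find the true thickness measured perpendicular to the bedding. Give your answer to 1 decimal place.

53.7 m

Two edge vectors: TP-A→TP-B = (37, -14, -11.1), TP-A→TP-C = (124, -93, -50.5).
Normal n = (TP-A→TP-B) × (TP-A→TP-C) = (-325.3, 492.1, -1705).
So ∂z/∂x = −n_x/n_z = −0.19079 and ∂z/∂y = −n_y/n_z = 0.28862.
|∇z| = √(a²+b²) = 0.34598, so dip δ = arctan(0.34598) = 19.08°.
True thickness = vertical thickness × cos δ = 56.8 × cos 19.08° = 53.7 m.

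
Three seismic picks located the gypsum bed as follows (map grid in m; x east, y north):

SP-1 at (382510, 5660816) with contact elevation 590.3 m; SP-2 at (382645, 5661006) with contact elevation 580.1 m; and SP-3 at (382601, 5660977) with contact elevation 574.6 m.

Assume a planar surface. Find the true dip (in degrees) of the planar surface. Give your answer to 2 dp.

Two edge vectors: SP-1→SP-2 = (135, 190, -10.2), SP-1→SP-3 = (91, 161, -15.7).
Normal n = (SP-1→SP-2) × (SP-1→SP-3) = (-1340.8, 1191.3, 4445).
So ∂z/∂x = −n_x/n_z = 0.30164 and ∂z/∂y = −n_y/n_z = −0.26801.
Gradient magnitude |∇z| = √(a² + b²) = √(0.09099 + 0.07183) = 0.40351.
True dip = arctan(0.40351) = 21.97°, dipping toward NW (azimuth ≈ 312°).

21.97°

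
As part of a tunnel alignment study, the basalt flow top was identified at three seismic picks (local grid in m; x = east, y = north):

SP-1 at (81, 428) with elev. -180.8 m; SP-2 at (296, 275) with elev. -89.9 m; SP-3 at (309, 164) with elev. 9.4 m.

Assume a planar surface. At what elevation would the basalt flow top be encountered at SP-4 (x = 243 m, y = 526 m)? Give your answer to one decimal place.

-308.9 m

Let the plane be z = a·x + b·y + c.
SP-2−SP-1: 215a − 153b = 90.9;  SP-3−SP-1: 228a − 264b = 190.2.
Solving gives a = −0.23327, b = −0.92191.
Then c = -180.8 − a·81 − b·428 = 232.67.
At (243, 526): z = −56.7 − 484.9 + 232.67 = -308.9 m.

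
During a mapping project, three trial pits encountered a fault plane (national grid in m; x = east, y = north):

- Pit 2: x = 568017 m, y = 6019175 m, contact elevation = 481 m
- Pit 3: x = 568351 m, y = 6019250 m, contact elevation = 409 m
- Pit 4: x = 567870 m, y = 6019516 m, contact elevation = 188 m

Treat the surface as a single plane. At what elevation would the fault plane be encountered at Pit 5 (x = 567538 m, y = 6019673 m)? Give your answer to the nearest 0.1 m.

Let the plane be z = a·x + b·y + c.
Pit 3−Pit 2: 334a + 75b = −72;  Pit 4−Pit 2: −147a + 341b = −293.
Solving gives a = −0.020629368, b = −0.868130549.
Then c = 481 − a·568017 − b·6019175 = 5237628.53.
At (567538, 6019673): z = −11708.0 − 5225862.0 + 5237628.53 = 58.6 m.

58.6 m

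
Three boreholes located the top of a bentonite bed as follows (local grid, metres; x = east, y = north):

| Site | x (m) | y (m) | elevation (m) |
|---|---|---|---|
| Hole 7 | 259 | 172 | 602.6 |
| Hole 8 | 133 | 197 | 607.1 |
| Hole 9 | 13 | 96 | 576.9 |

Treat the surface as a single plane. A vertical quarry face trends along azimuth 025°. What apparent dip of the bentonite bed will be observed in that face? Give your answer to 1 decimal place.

14.5°

Let the plane be z = a·x + b·y + c.
Hole 8−Hole 7: −126a + 25b = 4.5;  Hole 9−Hole 7: −246a − 76b = −25.7.
Solving gives a = 0.01911, b = 0.27631.
Unit vector along 025° is (sin 25°, cos 25°) = (0.4226, 0.9063).
Slope in that direction = a·(0.4226) + b·(0.9063) = 0.25849.
Apparent dip = arctan|0.25849| = 14.5° (true dip is 15.5°, so apparent ≤ true as expected).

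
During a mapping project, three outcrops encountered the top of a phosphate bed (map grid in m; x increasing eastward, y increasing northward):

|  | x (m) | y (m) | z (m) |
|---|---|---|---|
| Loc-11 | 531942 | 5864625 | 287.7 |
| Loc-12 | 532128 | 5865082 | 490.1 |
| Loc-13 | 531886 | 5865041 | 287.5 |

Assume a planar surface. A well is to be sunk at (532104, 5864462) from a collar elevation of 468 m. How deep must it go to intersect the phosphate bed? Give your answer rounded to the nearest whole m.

Let the plane be z = a·x + b·y + c.
Loc-12−Loc-11: 186a + 457b = 202.4;  Loc-13−Loc-11: −56a + 416b = −0.2.
Solving gives a = 0.81860190, b = 0.10971564.
Then c = 287.7 − a·531942 − b·5864625 = −1078602.11.
At (532104, 5864462): z_contact = 435581.3 + 643423.2 − 1078602.11 = 402.4 m.
Depth below ground = 468 − 402.4 = 66 m.

66 m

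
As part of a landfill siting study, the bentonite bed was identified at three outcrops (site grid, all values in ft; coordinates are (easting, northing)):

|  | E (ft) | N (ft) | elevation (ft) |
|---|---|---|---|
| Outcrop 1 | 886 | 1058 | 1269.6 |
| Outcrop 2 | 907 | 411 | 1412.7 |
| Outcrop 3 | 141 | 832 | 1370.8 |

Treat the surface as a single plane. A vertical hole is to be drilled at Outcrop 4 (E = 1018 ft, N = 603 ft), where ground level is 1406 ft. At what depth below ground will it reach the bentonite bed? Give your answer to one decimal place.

43.7 ft

Two edge vectors: Outcrop 1→Outcrop 2 = (21, -647, 143.1), Outcrop 1→Outcrop 3 = (-745, -226, 101.2).
Normal n = (Outcrop 1→Outcrop 2) × (Outcrop 1→Outcrop 3) = (-33135.8, -108734.7, -486761).
So ∂z/∂E = −n_x/n_z = −0.068074 and ∂z/∂N = −n_y/n_z = −0.223384.
Intercept c from Outcrop 1: 1269.6 + 60.31 + 236.34 = 1566.25.
At (1018, 603): z_contact = −69.30 − 134.70 + 1566.25 = 1362.25 ft.
Depth below ground = 1406 − 1362.25 = 43.7 ft.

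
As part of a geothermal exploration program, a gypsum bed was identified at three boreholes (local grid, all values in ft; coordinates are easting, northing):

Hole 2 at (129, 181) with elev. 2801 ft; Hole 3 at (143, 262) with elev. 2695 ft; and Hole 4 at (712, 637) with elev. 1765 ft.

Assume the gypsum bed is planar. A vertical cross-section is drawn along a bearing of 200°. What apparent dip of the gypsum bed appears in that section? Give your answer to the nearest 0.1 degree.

54.2°

Two edge vectors: Hole 2→Hole 3 = (14, 81, -106), Hole 2→Hole 4 = (583, 456, -1036).
Normal n = (Hole 2→Hole 3) × (Hole 2→Hole 4) = (-35580, -47294, -40839).
So ∂z/∂easting = −n_x/n_z = −0.87123 and ∂z/∂northing = −n_y/n_z = −1.15806.
Unit vector along 200° is (sin 200°, cos 200°) = (-0.3420, -0.9397).
Slope in that direction = a·(-0.3420) + b·(-0.9397) = 1.38620.
Apparent dip = arctan|1.38620| = 54.2° (true dip is 55.4°, so apparent ≤ true as expected).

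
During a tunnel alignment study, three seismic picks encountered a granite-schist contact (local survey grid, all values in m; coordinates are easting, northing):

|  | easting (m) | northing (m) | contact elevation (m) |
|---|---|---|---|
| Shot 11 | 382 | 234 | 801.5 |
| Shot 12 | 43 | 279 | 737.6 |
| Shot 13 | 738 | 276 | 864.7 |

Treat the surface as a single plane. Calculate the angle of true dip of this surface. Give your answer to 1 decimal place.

Two edge vectors: Shot 11→Shot 12 = (-339, 45, -63.9), Shot 11→Shot 13 = (356, 42, 63.2).
Normal n = (Shot 11→Shot 12) × (Shot 11→Shot 13) = (5527.8, -1323.6, -30258).
So ∂z/∂easting = −n_x/n_z = 0.18269 and ∂z/∂northing = −n_y/n_z = −0.04374.
Gradient magnitude |∇z| = √(a² + b²) = √(0.03338 + 0.00191) = 0.18785.
True dip = arctan(0.18785) = 10.6°, dipping toward WNW (azimuth ≈ 283°).

10.6°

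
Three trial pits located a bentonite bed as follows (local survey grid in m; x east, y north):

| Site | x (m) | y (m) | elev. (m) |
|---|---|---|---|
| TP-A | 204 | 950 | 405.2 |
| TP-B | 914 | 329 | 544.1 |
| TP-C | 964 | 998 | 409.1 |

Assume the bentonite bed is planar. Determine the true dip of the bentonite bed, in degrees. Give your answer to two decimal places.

Two edge vectors: TP-A→TP-B = (710, -621, 138.9), TP-A→TP-C = (760, 48, 3.9).
Normal n = (TP-A→TP-B) × (TP-A→TP-C) = (-9089.1, 102795, 506040).
So ∂z/∂x = −n_x/n_z = 0.01796 and ∂z/∂y = −n_y/n_z = −0.20314.
Gradient magnitude |∇z| = √(a² + b²) = √(0.00032 + 0.04126) = 0.20393.
True dip = arctan(0.20393) = 11.53°, dipping toward N (azimuth ≈ 355°).

11.53°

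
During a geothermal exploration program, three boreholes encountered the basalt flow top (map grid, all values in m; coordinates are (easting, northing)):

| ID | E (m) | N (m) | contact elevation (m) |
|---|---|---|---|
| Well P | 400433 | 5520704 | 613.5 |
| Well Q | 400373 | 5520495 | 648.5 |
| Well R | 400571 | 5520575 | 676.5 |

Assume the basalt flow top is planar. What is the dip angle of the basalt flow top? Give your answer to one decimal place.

18.5°

Let the plane be z = a·E + b·N + c.
Well Q−Well P: −60a − 209b = 35;  Well R−Well P: 138a − 129b = 63.
Solving gives a = 0.23651, b = −0.23536.
Gradient magnitude |∇z| = √(a² + b²) = √(0.05594 + 0.05540) = 0.33366.
True dip = arctan(0.33366) = 18.5°, dipping toward NW (azimuth ≈ 315°).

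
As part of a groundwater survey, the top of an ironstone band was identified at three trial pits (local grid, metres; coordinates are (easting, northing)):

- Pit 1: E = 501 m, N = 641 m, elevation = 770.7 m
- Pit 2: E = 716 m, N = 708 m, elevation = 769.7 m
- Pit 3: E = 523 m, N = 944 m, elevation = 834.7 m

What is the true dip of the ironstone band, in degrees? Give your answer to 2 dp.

Let the plane be z = a·E + b·N + c.
Pit 2−Pit 1: 215a + 67b = −1;  Pit 3−Pit 1: 22a + 303b = 64.
Solving gives a = −0.07211, b = 0.21646.
Gradient magnitude |∇z| = √(a² + b²) = √(0.00520 + 0.04685) = 0.22815.
True dip = arctan(0.22815) = 12.85°, dipping toward SSE (azimuth ≈ 162°).

12.85°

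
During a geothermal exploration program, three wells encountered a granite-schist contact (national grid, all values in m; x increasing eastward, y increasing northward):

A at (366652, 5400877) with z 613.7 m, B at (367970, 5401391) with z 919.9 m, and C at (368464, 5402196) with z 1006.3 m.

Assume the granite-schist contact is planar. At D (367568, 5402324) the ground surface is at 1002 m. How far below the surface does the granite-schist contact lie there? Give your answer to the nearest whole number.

226 m

Let the plane be z = a·x + b·y + c.
B−A: 1318a + 514b = 306.2;  C−A: 1812a + 1319b = 392.6.
Solving gives a = 0.25038770, b = −0.04632487.
Then c = 613.7 − a·366652 − b·5400877 = 159003.49.
At (367568, 5402324): z_contact = 92034.5 − 250262.0 + 159003.49 = 776.0 m.
Depth below ground = 1002 − 776.0 = 226 m.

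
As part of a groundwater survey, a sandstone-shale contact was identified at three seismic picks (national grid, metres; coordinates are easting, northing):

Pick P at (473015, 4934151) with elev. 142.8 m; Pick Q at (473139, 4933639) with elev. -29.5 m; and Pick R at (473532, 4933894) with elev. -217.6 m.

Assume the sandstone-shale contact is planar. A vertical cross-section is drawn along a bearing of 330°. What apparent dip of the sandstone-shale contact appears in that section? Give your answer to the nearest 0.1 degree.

25.0°

Let the plane be z = a·easting + b·northing + c.
Pick Q−Pick P: 124a − 512b = −172.3;  Pick R−Pick P: 517a − 257b = −360.4.
Solving gives a = −0.60233, b = 0.19065.
Unit vector along 330° is (sin 330°, cos 330°) = (-0.5000, 0.8660).
Slope in that direction = a·(-0.5000) + b·(0.8660) = 0.46627.
Apparent dip = arctan|0.46627| = 25.0° (true dip is 32.3°, so apparent ≤ true as expected).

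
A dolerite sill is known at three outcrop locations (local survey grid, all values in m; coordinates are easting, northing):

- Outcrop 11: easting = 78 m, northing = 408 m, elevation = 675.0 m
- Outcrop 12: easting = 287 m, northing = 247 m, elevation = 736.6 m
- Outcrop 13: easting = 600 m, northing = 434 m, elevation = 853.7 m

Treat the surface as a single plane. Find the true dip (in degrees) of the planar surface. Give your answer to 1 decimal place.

19.0°

Let the plane be z = a·easting + b·northing + c.
Outcrop 12−Outcrop 11: 209a − 161b = 61.6;  Outcrop 13−Outcrop 11: 522a + 26b = 178.7.
Solving gives a = 0.33945, b = 0.05804.
Gradient magnitude |∇z| = √(a² + b²) = √(0.11522 + 0.00337) = 0.34437.
True dip = arctan(0.34437) = 19.0°, dipping toward W (azimuth ≈ 260°).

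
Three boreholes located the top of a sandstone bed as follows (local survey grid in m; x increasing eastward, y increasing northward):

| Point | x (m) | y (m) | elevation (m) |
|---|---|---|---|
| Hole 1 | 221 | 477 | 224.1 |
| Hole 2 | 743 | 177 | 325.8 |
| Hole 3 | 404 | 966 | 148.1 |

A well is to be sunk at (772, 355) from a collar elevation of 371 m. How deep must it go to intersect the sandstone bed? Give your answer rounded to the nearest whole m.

76 m

Two edge vectors: Hole 1→Hole 2 = (522, -300, 101.7), Hole 1→Hole 3 = (183, 489, -76).
Normal n = (Hole 1→Hole 2) × (Hole 1→Hole 3) = (-26931.3, 58283.1, 310158).
So ∂z/∂x = −n_x/n_z = 0.08683 and ∂z/∂y = −n_y/n_z = −0.18791.
Intercept c from Hole 1: 224.1 − 19.19 + 89.64 = 294.55.
At (772, 355): z_contact = 67.0 − 66.7 + 294.55 = 294.9 m.
Depth below ground = 371 − 294.9 = 76 m.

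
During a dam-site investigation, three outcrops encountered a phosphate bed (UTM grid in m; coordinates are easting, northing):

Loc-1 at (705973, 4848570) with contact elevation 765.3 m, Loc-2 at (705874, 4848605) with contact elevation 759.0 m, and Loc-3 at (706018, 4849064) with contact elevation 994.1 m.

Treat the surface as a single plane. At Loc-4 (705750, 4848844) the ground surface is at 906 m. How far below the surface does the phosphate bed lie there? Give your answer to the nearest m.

Let the plane be z = a·easting + b·northing + c.
Loc-2−Loc-1: −99a + 35b = −6.3;  Loc-3−Loc-1: 45a + 494b = 228.8.
Solving gives a = 0.22028486, b = 0.44309146.
Then c = 765.3 − a·705973 − b·4848570 = −2303109.82.
At (705750, 4848844): z_contact = 155466.0 + 2148481.4 − 2303109.82 = 837.6 m.
Depth below ground = 906 − 837.6 = 68 m.

68 m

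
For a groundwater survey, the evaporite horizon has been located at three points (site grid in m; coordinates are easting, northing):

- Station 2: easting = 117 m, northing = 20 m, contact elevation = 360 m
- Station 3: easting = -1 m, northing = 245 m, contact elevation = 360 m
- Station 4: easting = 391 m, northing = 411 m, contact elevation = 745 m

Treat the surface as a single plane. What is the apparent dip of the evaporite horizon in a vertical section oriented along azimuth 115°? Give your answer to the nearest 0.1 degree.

28.8°

Let the plane be z = a·easting + b·northing + c.
Station 3−Station 2: −118a + 225b = 0;  Station 4−Station 2: 274a + 391b = 385.
Solving gives a = 0.80366, b = 0.42148.
Unit vector along 115° is (sin 115°, cos 115°) = (0.9063, -0.4226).
Slope in that direction = a·(0.9063) + b·(-0.4226) = 0.55024.
Apparent dip = arctan|0.55024| = 28.8° (true dip is 42.2°, so apparent ≤ true as expected).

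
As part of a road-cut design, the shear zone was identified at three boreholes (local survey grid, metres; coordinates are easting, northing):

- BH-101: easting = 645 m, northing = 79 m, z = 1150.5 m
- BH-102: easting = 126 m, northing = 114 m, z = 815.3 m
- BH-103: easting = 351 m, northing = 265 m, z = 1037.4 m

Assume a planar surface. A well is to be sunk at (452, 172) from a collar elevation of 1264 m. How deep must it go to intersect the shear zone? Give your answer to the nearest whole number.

201 m

Let the plane be z = a·easting + b·northing + c.
BH-102−BH-101: −519a + 35b = −335.2;  BH-103−BH-101: −294a + 186b = −113.1.
Solving gives a = 0.67702, b = 0.46206.
Then c = 1150.5 − a·645 − b·79 = 677.32.
At (452, 172): z_contact = 306.0 + 79.5 + 677.32 = 1062.8 m.
Depth below ground = 1264 − 1062.8 = 201 m.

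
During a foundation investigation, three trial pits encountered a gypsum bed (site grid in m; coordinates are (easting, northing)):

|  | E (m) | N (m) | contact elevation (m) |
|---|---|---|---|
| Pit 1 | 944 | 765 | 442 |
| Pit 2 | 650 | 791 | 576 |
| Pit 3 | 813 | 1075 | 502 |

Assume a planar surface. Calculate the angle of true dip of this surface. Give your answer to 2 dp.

24.50°

Let the plane be z = a·E + b·N + c.
Pit 2−Pit 1: −294a + 26b = 134;  Pit 3−Pit 1: −131a + 310b = 60.
Solving gives a = −0.45570, b = 0.00098.
Gradient magnitude |∇z| = √(a² + b²) = √(0.20766 + 0.00000) = 0.45570.
True dip = arctan(0.45570) = 24.50°, dipping toward E (azimuth ≈ 090°).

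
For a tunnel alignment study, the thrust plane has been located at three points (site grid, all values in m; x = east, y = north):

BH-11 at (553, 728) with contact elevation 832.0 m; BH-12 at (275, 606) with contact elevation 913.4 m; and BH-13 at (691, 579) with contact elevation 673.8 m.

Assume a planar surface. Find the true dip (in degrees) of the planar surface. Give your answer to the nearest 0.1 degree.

37.9°

Two edge vectors: BH-11→BH-12 = (-278, -122, 81.4), BH-11→BH-13 = (138, -149, -158.2).
Normal n = (BH-11→BH-12) × (BH-11→BH-13) = (31429, -32746.4, 58258).
So ∂z/∂x = −n_x/n_z = −0.53948 and ∂z/∂y = −n_y/n_z = 0.56209.
Gradient magnitude |∇z| = √(a² + b²) = √(0.29104 + 0.31595) = 0.77909.
True dip = arctan(0.77909) = 37.9°, dipping toward SE (azimuth ≈ 136°).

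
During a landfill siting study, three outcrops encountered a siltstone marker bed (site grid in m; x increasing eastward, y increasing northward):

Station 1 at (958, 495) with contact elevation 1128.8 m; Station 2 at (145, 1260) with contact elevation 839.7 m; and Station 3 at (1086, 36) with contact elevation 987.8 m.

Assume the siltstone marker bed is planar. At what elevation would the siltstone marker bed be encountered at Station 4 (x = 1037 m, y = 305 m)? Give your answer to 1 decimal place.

1093.2 m

Let the plane be z = a·x + b·y + c.
Station 2−Station 1: −813a + 765b = −289.1;  Station 3−Station 1: 128a − 459b = −141.
Solving gives a = 0.873986, b = 0.550915.
Then c = 1128.8 − a·958 − b·495 = 18.82.
At (1037, 305): z = 906.3 + 168.0 + 18.82 = 1093.2 m.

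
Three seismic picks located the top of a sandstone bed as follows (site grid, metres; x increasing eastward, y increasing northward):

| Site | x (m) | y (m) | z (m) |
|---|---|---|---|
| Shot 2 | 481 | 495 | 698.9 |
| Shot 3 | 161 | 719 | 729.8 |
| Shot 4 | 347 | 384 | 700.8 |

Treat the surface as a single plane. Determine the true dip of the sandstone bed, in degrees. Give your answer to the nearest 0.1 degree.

Two edge vectors: Shot 2→Shot 3 = (-320, 224, 30.9), Shot 2→Shot 4 = (-134, -111, 1.9).
Normal n = (Shot 2→Shot 3) × (Shot 2→Shot 4) = (3855.5, -3532.6, 65536).
So ∂z/∂x = −n_x/n_z = −0.05883 and ∂z/∂y = −n_y/n_z = 0.05390.
Gradient magnitude |∇z| = √(a² + b²) = √(0.00346 + 0.00291) = 0.07979.
True dip = arctan(0.07979) = 4.6°, dipping toward SE (azimuth ≈ 132°).

4.6°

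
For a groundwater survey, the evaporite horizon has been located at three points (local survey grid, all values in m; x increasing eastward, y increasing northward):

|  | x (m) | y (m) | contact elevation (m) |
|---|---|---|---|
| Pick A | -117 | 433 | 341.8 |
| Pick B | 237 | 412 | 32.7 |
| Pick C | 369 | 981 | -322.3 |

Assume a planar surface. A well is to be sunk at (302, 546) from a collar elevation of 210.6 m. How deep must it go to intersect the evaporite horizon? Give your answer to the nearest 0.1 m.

Let the plane be z = a·x + b·y + c.
Pick B−Pick A: 354a − 21b = −309.1;  Pick C−Pick A: 486a + 548b = −664.1.
Solving gives a = −0.89782, b = −0.41562.
Then c = 341.8 − a·-117 − b·433 = 416.72.
At (302, 546): z_contact = −271.14 − 226.93 + 416.72 = -81.35 m.
Depth below ground = 210.6 − (-81.35) = 292.0 m.

292.0 m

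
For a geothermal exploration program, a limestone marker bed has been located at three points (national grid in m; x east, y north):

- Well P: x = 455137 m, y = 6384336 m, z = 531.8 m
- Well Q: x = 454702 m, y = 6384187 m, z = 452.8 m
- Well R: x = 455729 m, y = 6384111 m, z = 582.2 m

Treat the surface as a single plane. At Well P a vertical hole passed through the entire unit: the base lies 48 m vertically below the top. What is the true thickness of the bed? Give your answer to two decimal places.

Two edge vectors: Well P→Well Q = (-435, -149, -79), Well P→Well R = (592, -225, 50.4).
Normal n = (Well P→Well Q) × (Well P→Well R) = (-25284.6, -24844, 186083).
So ∂z/∂x = −n_x/n_z = 0.13588 and ∂z/∂y = −n_y/n_z = 0.13351.
|∇z| = √(a²+b²) = 0.19049, so dip δ = arctan(0.19049) = 10.79°.
True thickness = vertical thickness × cos δ = 48 × cos 10.79° = 47.15 m.

47.15 m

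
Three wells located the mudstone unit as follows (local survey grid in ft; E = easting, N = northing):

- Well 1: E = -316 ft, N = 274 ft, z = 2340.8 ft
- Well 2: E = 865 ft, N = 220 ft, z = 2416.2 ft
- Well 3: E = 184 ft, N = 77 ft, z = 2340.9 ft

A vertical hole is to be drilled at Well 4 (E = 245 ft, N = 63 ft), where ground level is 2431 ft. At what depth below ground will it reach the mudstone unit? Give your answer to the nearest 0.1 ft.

Two edge vectors: Well 1→Well 2 = (1181, -54, 75.4), Well 1→Well 3 = (500, -197, 0.1).
Normal n = (Well 1→Well 2) × (Well 1→Well 3) = (14848.4, 37581.9, -205657).
So ∂z/∂E = −n_x/n_z = 0.07220 and ∂z/∂N = −n_y/n_z = 0.18274.
Intercept c from Well 1: 2340.8 + 22.82 − 50.07 = 2313.54.
At (245, 63): z_contact = 17.69 + 11.51 + 2313.54 = 2342.75 ft.
Depth below ground = 2431 − 2342.75 = 88.3 ft.

88.3 ft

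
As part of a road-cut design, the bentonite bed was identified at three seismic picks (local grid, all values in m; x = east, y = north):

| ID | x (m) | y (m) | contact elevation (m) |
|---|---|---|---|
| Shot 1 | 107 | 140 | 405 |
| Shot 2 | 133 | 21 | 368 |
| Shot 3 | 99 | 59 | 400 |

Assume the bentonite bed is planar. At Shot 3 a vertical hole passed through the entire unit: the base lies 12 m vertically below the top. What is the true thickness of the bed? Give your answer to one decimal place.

Two edge vectors: Shot 1→Shot 2 = (26, -119, -37), Shot 1→Shot 3 = (-8, -81, -5).
Normal n = (Shot 1→Shot 2) × (Shot 1→Shot 3) = (-2402, 426, -3058).
So ∂z/∂x = −n_x/n_z = −0.78548 and ∂z/∂y = −n_y/n_z = 0.13931.
|∇z| = √(a²+b²) = 0.79774, so dip δ = arctan(0.79774) = 38.58°.
True thickness = vertical thickness × cos δ = 12 × cos 38.58° = 9.4 m.

9.4 m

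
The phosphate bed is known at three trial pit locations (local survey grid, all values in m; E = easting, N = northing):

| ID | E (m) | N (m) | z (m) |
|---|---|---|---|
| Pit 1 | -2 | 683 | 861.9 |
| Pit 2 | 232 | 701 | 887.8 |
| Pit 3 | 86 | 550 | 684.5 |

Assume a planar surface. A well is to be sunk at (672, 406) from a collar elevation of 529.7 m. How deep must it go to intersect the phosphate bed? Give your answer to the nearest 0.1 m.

Two edge vectors: Pit 1→Pit 2 = (234, 18, 25.9), Pit 1→Pit 3 = (88, -133, -177.4).
Normal n = (Pit 1→Pit 2) × (Pit 1→Pit 3) = (251.5, 43790.8, -32706).
So ∂z/∂E = −n_x/n_z = 0.00769 and ∂z/∂N = −n_y/n_z = 1.33892.
Intercept c from Pit 1: 861.9 + 0.02 − 914.48 = −52.57.
At (672, 406): z_contact = 5.17 + 543.60 − 52.57 = 496.20 m.
Depth below ground = 529.7 − 496.20 = 33.5 m.

33.5 m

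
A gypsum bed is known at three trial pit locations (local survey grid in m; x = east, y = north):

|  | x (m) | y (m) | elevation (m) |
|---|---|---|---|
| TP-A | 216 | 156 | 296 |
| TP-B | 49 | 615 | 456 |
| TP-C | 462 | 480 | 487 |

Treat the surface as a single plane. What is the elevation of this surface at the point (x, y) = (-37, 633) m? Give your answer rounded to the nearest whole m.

Two edge vectors: TP-A→TP-B = (-167, 459, 160), TP-A→TP-C = (246, 324, 191).
Normal n = (TP-A→TP-B) × (TP-A→TP-C) = (35829, 71257, -167022).
So ∂z/∂x = −n_x/n_z = 0.21452 and ∂z/∂y = −n_y/n_z = 0.42663.
Intercept c from TP-A: 296 − 46.34 − 66.55 = 183.11.
At (-37, 633): z = −7.9 + 270.1 + 183.11 = 445.2 m.

445 m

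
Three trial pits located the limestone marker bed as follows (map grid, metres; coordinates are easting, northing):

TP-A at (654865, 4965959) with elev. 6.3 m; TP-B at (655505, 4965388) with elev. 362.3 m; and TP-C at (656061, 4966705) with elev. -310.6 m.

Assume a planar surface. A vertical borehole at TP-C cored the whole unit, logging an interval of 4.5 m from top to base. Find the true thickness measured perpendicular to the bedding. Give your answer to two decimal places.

3.95 m

Two edge vectors: TP-A→TP-B = (640, -571, 356), TP-A→TP-C = (1196, 746, -316.9).
Normal n = (TP-A→TP-B) × (TP-A→TP-C) = (-84626.1, 628592, 1160356).
So ∂z/∂easting = −n_x/n_z = 0.07293 and ∂z/∂northing = −n_y/n_z = −0.54172.
|∇z| = √(a²+b²) = 0.54661, so dip δ = arctan(0.54661) = 28.66°.
True thickness = vertical thickness × cos δ = 4.5 × cos 28.66° = 3.95 m.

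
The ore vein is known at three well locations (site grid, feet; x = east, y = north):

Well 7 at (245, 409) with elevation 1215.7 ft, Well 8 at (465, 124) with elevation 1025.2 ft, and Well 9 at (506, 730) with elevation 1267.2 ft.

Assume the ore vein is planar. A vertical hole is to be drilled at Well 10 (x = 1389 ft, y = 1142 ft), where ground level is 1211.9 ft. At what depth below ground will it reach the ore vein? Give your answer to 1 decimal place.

54.2 ft

Two edge vectors: Well 7→Well 8 = (220, -285, -190.5), Well 7→Well 9 = (261, 321, 51.5).
Normal n = (Well 7→Well 8) × (Well 7→Well 9) = (46473, -61050.5, 145005).
So ∂z/∂x = −n_x/n_z = −0.320492 and ∂z/∂y = −n_y/n_z = 0.421023.
Intercept c from Well 7: 1215.7 + 78.52 − 172.20 = 1122.02.
At (1389, 1142): z_contact = −445.16 + 480.81 + 1122.02 = 1157.67 ft.
Depth below ground = 1211.9 − 1157.67 = 54.2 ft.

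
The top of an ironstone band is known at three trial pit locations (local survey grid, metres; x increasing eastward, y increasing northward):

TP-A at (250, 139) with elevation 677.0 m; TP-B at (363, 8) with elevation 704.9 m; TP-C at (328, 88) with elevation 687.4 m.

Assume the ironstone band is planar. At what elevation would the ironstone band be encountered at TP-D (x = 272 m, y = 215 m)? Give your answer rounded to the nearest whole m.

660 m

Two edge vectors: TP-A→TP-B = (113, -131, 27.9), TP-A→TP-C = (78, -51, 10.4).
Normal n = (TP-A→TP-B) × (TP-A→TP-C) = (60.5, 1001, 4455).
So ∂z/∂x = −n_x/n_z = −0.01358 and ∂z/∂y = −n_y/n_z = −0.22469.
Intercept c from TP-A: 677 + 3.40 + 31.23 = 711.63.
At (272, 215): z = −3.7 − 48.3 + 711.63 = 659.6 m.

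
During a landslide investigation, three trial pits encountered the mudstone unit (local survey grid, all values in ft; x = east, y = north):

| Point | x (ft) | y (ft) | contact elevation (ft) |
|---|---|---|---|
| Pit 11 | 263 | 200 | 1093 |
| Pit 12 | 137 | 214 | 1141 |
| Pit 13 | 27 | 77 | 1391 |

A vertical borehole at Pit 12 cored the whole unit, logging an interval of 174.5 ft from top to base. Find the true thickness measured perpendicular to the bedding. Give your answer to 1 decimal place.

Two edge vectors: Pit 11→Pit 12 = (-126, 14, 48), Pit 11→Pit 13 = (-236, -123, 298).
Normal n = (Pit 11→Pit 12) × (Pit 11→Pit 13) = (10076, 26220, 18802).
So ∂z/∂x = −n_x/n_z = −0.53590 and ∂z/∂y = −n_y/n_z = −1.39453.
|∇z| = √(a²+b²) = 1.49396, so dip δ = arctan(1.49396) = 56.20°.
True thickness = vertical thickness × cos δ = 174.5 × cos 56.20° = 97.1 ft.

97.1 ft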